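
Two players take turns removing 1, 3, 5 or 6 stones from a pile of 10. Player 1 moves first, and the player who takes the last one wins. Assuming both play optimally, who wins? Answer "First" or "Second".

First

W/L table (W = player to move can force a win):
i:   0  1  2  3  4  5  6  7  8  9 10
     L  W  L  W  L  W  W  W  W  W  W
Position 10 is W, so the first player wins.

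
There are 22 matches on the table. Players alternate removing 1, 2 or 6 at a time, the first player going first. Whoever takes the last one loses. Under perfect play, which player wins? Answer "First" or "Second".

Positions where the player to move wins (W) vs loses (L):
i:   0  1  2  3  4  5  6  7  8  9 10 11 12 13 14 15 16 17 18 19 20 21 22
     W  L  W  W  L  W  W  W  L  W  W  L  W  W  W  L  W  W  L  W  W  W  L
Position 22 is L, so the second player wins.

Second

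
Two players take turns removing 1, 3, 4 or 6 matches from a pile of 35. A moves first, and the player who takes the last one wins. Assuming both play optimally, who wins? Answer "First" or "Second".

Compute winning (W) and losing (L) positions by backward induction:
i:   0  1  2  3  4  5  6  7  8  9 10 11 12 13 14 15 16 17 18 19 20 21 22 23 24 25 26 27 28 29 30 31 32 33 34 35
     L  W  L  W  W  W  W  L  W  L  W  W  W  W  L  W  L  W  W  W  W  L  W  L  W  W  W  W  L  W  L  W  W  W  W  L
Position 35 is L, so the second player wins.

Second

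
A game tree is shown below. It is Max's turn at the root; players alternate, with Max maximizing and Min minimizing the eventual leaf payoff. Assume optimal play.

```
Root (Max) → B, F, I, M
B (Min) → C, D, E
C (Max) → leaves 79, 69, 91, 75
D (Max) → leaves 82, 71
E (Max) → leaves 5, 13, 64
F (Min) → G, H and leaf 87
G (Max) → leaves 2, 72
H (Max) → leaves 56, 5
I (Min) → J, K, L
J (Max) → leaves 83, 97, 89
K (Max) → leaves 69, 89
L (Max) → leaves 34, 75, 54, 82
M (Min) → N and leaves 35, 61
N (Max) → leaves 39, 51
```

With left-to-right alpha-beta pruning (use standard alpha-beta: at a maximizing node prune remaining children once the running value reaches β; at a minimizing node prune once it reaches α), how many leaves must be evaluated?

24

C [α=-∞,β=+∞]: v=91
D [α=-∞,β=91]: v=82
E [α=-∞,β=82]: v=64
B [α=-∞,β=+∞]: v=64
G [α=64,β=+∞]: v=72
H [α=64,β=72]: v=56
F [α=64,β=+∞]: v=56 after child 2 ≤ α → α-cutoff, skip 1
J [α=64,β=+∞]: v=97
K [α=64,β=97]: v=89
L [α=64,β=89]: v=82
I [α=64,β=+∞]: v=82
N [α=82,β=+∞]: v=51
M [α=82,β=+∞]: v=51 after child 1 ≤ α → α-cutoff, skip 2
Root [α=-∞,β=+∞]: v=82
Leaves evaluated: 24 of 27.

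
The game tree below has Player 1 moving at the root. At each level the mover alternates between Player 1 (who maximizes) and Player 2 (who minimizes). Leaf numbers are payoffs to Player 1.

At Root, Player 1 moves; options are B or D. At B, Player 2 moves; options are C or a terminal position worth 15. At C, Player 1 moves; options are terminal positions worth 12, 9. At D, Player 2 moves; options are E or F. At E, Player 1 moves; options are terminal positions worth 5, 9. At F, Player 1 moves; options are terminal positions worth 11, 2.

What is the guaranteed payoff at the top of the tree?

C (Player 1): max(12, 9) = 12
B (Player 2): min(12, 15) = 12
E (Player 1): max(5, 9) = 9
F (Player 1): max(11, 2) = 11
D (Player 2): min(9, 11) = 9
Root (Player 1): max(12, 9) = 12

12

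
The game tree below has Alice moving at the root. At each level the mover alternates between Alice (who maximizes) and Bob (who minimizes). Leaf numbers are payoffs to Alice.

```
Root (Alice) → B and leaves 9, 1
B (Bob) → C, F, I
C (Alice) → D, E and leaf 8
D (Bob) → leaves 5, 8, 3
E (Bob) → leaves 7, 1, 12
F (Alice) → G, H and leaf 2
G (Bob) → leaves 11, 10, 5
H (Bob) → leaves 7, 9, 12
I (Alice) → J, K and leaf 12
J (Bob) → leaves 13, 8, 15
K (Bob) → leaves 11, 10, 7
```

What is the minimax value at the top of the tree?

9

D (Bob): min(5, 8, 3) = 3
E (Bob): min(7, 1, 12) = 1
C (Alice): max(3, 1, 8) = 8
G (Bob): min(11, 10, 5) = 5
H (Bob): min(7, 9, 12) = 7
F (Alice): max(5, 7, 2) = 7
J (Bob): min(13, 8, 15) = 8
K (Bob): min(11, 10, 7) = 7
I (Alice): max(8, 7, 12) = 12
B (Bob): min(8, 7, 12) = 7
Root (Alice): max(7, 9, 1) = 9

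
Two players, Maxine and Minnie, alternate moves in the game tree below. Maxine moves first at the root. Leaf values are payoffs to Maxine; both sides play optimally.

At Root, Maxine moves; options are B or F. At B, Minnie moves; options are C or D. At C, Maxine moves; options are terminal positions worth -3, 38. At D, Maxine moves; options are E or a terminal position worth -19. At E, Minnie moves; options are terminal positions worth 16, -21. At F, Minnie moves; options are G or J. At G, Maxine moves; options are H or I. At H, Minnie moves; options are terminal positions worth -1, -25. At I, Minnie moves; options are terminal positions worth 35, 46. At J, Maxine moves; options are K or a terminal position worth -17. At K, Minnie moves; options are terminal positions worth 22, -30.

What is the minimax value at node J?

K: min(22, -30) = -30
J: max(-30, -17) = -17

-17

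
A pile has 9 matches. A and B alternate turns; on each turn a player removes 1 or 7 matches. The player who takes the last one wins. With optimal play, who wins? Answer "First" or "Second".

First

i:   0  1  2  3  4  5  6  7  8  9
     L  W  L  W  L  W  L  W  L  W
Position 9 is W, so the first player wins.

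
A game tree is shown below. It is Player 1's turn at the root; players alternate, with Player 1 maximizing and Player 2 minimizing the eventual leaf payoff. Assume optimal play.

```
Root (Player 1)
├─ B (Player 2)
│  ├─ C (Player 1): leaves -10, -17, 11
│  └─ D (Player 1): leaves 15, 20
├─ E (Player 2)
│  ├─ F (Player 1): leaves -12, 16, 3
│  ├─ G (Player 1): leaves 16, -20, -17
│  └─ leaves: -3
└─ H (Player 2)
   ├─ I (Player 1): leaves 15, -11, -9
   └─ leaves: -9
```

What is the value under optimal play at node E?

F: max(-12, 16, 3) = 16
G: max(16, -20, -17) = 16
E: min(16, 16, -3) = -3

-3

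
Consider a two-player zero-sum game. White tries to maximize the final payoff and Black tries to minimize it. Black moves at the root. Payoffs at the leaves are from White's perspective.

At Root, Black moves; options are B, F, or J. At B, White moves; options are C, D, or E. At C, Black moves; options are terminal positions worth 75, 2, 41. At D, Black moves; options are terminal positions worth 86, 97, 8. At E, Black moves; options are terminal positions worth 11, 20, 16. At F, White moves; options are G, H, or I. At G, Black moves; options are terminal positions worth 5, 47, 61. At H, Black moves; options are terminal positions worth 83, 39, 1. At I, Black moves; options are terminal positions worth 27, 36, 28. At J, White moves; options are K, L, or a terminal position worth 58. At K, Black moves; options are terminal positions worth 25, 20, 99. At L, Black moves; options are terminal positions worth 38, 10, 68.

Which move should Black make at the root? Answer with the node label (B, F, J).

B

C (Black): min(75, 2, 41) = 2
D (Black): min(86, 97, 8) = 8
E (Black): min(11, 20, 16) = 11
B (White): max(2, 8, 11) = 11
G (Black): min(5, 47, 61) = 5
H (Black): min(83, 39, 1) = 1
I (Black): min(27, 36, 28) = 27
F (White): max(5, 1, 27) = 27
K (Black): min(25, 20, 99) = 20
L (Black): min(38, 10, 68) = 10
J (White): max(20, 10, 58) = 58
Root (Black): min(11, 27, 58) = 11
Black picks the child with the lowest value: B (value 11).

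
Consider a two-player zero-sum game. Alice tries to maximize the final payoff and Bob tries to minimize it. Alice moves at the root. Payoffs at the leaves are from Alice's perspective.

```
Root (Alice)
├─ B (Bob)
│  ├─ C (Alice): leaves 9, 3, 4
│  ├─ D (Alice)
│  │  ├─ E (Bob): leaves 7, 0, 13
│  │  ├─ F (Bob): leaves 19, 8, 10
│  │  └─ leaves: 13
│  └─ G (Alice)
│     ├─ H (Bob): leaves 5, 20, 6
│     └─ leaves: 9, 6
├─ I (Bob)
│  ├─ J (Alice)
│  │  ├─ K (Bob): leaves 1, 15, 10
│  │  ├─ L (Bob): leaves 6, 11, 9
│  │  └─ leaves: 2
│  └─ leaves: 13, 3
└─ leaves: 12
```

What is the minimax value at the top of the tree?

12

C (Alice): max(9, 3, 4) = 9
E (Bob): min(7, 0, 13) = 0
F (Bob): min(19, 8, 10) = 8
D (Alice): max(0, 8, 13) = 13
H (Bob): min(5, 20, 6) = 5
G (Alice): max(5, 9, 6) = 9
B (Bob): min(9, 13, 9) = 9
K (Bob): min(1, 15, 10) = 1
L (Bob): min(6, 11, 9) = 6
J (Alice): max(1, 6, 2) = 6
I (Bob): min(6, 13, 3) = 3
Root (Alice): max(9, 3, 12) = 12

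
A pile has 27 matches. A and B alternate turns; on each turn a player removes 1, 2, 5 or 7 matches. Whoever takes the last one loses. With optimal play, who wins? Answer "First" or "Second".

Positions where the player to move wins (W) vs loses (L):
i:   0  1  2  3  4  5  6  7  8  9 10 11 12 13 14 15 16 17 18 19 20 21 22 23 24 25 26 27
     W  L  W  W  L  W  W  L  W  W  L  W  W  L  W  W  L  W  W  L  W  W  L  W  W  L  W  W
Position 27 is W, so the first player wins.

First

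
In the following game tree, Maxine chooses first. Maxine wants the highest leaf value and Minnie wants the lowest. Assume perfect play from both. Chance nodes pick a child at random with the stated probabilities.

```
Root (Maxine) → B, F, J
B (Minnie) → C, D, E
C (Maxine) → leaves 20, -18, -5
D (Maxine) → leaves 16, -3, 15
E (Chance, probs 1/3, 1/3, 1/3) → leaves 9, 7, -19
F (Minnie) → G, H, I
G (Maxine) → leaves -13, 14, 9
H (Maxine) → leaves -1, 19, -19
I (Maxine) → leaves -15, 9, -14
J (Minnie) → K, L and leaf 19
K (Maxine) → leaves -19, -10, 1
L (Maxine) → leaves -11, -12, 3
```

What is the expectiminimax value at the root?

C (Maxine): max(20, -18, -5) = 20
D (Maxine): max(16, -3, 15) = 16
E (Chance): 1/3·9 + 1/3·7 + 1/3·-19 = -1
B (Minnie): min(20, 16, -1) = -1
G (Maxine): max(-13, 14, 9) = 14
H (Maxine): max(-1, 19, -19) = 19
I (Maxine): max(-15, 9, -14) = 9
F (Minnie): min(14, 19, 9) = 9
K (Maxine): max(-19, -10, 1) = 1
L (Maxine): max(-11, -12, 3) = 3
J (Minnie): min(1, 3, 19) = 1
Root (Maxine): max(-1, 9, 1) = 9

9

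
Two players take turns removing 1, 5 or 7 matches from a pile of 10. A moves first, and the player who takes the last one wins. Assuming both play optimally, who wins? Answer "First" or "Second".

Second

i:   0  1  2  3  4  5  6  7  8  9 10
     L  W  L  W  L  W  L  W  L  W  L
Position 10 is L, so the second player wins.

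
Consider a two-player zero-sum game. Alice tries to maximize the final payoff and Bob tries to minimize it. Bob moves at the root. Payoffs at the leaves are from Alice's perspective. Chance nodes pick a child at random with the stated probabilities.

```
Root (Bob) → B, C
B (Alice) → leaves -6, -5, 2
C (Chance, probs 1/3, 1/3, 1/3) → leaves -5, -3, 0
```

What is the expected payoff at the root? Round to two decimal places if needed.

-2.67

B (Alice): max(-6, -5, 2) = 2
C (Chance): 1/3·-5 + 1/3·-3 + 1/3·0 = -2.67
Root (Bob): min(2, -2.67) = -2.67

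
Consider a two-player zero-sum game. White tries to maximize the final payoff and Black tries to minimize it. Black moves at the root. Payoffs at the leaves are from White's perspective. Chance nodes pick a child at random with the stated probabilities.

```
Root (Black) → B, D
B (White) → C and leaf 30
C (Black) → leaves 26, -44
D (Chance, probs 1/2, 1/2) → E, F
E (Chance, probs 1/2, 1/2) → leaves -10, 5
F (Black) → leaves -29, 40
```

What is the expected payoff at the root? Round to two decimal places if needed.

-15.75

C (Black): min(26, -44) = -44
B (White): max(-44, 30) = 30
E (Chance): 1/2·-10 + 1/2·5 = -2.5
F (Black): min(-29, 40) = -29
D (Chance): 1/2·-2.5 + 1/2·-29 = -15.75
Root (Black): min(30, -15.75) = -15.75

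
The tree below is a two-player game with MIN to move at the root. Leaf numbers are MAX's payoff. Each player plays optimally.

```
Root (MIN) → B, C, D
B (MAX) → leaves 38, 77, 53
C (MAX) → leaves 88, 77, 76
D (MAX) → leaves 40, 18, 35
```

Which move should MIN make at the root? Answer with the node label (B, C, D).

B (MAX): max(38, 77, 53) = 77
C (MAX): max(88, 77, 76) = 88
D (MAX): max(40, 18, 35) = 40
Root (MIN): min(77, 88, 40) = 40
MIN picks the child with the lowest value: D (value 40).

D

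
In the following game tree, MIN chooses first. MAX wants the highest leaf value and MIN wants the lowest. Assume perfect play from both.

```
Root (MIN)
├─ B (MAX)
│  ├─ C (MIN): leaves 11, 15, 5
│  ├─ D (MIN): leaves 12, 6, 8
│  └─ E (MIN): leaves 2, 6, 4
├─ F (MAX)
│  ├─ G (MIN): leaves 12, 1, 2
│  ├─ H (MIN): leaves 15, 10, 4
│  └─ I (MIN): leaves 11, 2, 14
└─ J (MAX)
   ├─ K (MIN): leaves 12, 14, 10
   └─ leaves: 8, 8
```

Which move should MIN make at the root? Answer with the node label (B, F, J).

F

C (MIN): min(11, 15, 5) = 5
D (MIN): min(12, 6, 8) = 6
E (MIN): min(2, 6, 4) = 2
B (MAX): max(5, 6, 2) = 6
G (MIN): min(12, 1, 2) = 1
H (MIN): min(15, 10, 4) = 4
I (MIN): min(11, 2, 14) = 2
F (MAX): max(1, 4, 2) = 4
K (MIN): min(12, 14, 10) = 10
J (MAX): max(10, 8, 8) = 10
Root (MIN): min(6, 4, 10) = 4
MIN picks the child with the lowest value: F (value 4).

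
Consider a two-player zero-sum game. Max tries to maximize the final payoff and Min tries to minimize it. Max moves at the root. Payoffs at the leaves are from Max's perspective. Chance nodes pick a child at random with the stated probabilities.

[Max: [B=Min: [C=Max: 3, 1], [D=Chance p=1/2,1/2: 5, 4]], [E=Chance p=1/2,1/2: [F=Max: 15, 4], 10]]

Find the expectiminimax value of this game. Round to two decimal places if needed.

12.5

C (Max): max(3, 1) = 3
D (Chance): 1/2·5 + 1/2·4 = 4.5
B (Min): min(3, 4.5) = 3
F (Max): max(15, 4) = 15
E (Chance): 1/2·15 + 1/2·10 = 12.5
Root (Max): max(3, 12.5) = 12.5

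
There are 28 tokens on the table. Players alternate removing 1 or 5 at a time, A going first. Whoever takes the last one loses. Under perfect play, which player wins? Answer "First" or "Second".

W/L table (W = player to move can force a win):
i:   0  1  2  3  4  5  6  7  8  9 10 11 12 13 14 15 16 17 18 19 20 21 22 23 24 25 26 27 28
     W  L  W  L  W  L  W  L  W  L  W  L  W  L  W  L  W  L  W  L  W  L  W  L  W  L  W  L  W
Position 28 is W, so the first player wins.

First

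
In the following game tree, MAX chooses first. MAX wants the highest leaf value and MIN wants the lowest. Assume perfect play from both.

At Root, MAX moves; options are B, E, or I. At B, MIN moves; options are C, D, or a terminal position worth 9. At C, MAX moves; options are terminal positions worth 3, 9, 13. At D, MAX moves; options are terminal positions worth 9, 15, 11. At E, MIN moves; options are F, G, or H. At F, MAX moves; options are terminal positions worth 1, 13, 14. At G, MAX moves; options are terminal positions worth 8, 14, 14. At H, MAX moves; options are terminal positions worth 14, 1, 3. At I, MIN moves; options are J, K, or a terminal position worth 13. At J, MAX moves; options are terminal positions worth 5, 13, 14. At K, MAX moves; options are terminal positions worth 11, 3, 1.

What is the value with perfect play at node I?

11

J: max(5, 13, 14) = 14
K: max(11, 3, 1) = 11
I: min(14, 11, 13) = 11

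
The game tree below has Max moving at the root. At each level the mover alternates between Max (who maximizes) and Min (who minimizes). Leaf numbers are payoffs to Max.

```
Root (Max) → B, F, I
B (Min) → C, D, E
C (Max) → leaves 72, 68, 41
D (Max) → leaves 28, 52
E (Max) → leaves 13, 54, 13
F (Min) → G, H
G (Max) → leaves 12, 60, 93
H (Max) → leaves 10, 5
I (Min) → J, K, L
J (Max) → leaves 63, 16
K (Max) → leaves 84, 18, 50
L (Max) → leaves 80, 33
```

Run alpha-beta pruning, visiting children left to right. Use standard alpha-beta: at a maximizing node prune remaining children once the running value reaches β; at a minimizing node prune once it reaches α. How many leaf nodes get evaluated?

16

C [α=-∞,β=+∞]: v=72
D [α=-∞,β=72]: v=52
E [α=-∞,β=52]: v=54 after child 2 ≥ β → β-cutoff, skip 1
B [α=-∞,β=+∞]: v=52
G [α=52,β=+∞]: v=93
H [α=52,β=93]: v=10
F [α=52,β=+∞]: v=10
J [α=52,β=+∞]: v=63
K [α=52,β=63]: v=84 after child 1 ≥ β → β-cutoff, skip 2
L [α=52,β=63]: v=80 after child 1 ≥ β → β-cutoff, skip 1
I [α=52,β=+∞]: v=63
Root [α=-∞,β=+∞]: v=63
Leaves evaluated: 16 of 20.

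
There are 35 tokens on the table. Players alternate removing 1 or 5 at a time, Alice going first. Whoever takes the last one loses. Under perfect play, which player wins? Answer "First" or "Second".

Mark each pile size as W (mover wins) or L (mover loses):
i:   0  1  2  3  4  5  6  7  8  9 10 11 12 13 14 15 16 17 18 19 20 21 22 23 24 25 26 27 28 29 30 31 32 33 34 35
     W  L  W  L  W  L  W  L  W  L  W  L  W  L  W  L  W  L  W  L  W  L  W  L  W  L  W  L  W  L  W  L  W  L  W  L
Position 35 is L, so the second player wins.

Second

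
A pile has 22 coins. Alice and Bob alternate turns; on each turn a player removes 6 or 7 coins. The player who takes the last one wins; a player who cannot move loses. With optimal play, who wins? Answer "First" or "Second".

Compute winning (W) and losing (L) positions by backward induction:
i:   0  1  2  3  4  5  6  7  8  9 10 11 12 13 14 15 16 17 18 19 20 21 22
     L  L  L  L  L  L  W  W  W  W  W  W  W  L  L  L  L  L  L  W  W  W  W
Position 22 is W, so the first player wins.

First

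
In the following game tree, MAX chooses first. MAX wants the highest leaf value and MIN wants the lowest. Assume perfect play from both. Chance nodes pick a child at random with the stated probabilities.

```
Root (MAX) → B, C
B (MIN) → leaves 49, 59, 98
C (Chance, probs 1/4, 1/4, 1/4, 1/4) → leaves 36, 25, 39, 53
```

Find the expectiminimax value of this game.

49

B (MIN): min(49, 59, 98) = 49
C (Chance): 1/4·36 + 1/4·25 + 1/4·39 + 1/4·53 = 38.25
Root (MAX): max(49, 38.25) = 49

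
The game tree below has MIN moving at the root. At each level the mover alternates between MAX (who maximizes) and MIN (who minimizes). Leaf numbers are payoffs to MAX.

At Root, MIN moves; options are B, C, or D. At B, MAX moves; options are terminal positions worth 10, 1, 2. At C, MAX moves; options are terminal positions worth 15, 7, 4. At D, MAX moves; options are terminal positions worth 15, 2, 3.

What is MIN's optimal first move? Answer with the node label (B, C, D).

B (MAX): max(10, 1, 2) = 10
C (MAX): max(15, 7, 4) = 15
D (MAX): max(15, 2, 3) = 15
Root (MIN): min(10, 15, 15) = 10
MIN picks the child with the lowest value: B (value 10).

B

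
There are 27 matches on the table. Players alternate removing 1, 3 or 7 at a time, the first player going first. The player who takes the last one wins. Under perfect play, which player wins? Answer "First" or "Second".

Mark each pile size as W (mover wins) or L (mover loses):
i:   0  1  2  3  4  5  6  7  8  9 10 11 12 13 14 15 16 17 18 19 20 21 22 23 24 25 26 27
     L  W  L  W  L  W  L  W  L  W  L  W  L  W  L  W  L  W  L  W  L  W  L  W  L  W  L  W
Position 27 is W, so the first player wins.

First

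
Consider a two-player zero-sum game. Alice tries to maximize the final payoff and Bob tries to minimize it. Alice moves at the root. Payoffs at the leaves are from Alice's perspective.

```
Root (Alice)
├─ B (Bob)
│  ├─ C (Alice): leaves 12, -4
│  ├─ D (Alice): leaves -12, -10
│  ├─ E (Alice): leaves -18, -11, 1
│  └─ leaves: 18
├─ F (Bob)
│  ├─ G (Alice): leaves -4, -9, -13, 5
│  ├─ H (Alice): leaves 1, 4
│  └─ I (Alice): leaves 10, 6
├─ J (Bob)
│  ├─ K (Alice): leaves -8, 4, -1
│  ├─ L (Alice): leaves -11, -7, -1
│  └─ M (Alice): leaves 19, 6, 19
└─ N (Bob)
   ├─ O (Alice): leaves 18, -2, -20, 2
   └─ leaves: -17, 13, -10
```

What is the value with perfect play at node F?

G: max(-4, -9, -13, 5) = 5
H: max(1, 4) = 4
I: max(10, 6) = 10
F: min(5, 4, 10) = 4

4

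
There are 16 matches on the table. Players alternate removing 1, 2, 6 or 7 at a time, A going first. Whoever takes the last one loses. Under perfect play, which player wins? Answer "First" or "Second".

First

i:   0  1  2  3  4  5  6  7  8  9 10 11 12 13 14 15 16
     W  L  W  W  L  W  W  W  W  L  W  W  L  W  W  W  W
Position 16 is W, so the first player wins.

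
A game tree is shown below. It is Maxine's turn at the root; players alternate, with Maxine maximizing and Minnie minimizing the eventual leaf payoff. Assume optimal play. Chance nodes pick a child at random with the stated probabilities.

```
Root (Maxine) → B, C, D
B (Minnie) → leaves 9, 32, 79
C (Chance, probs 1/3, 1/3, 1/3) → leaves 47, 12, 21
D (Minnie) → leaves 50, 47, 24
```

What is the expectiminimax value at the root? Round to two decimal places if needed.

B (Minnie): min(9, 32, 79) = 9
C (Chance): 1/3·47 + 1/3·12 + 1/3·21 = 26.67
D (Minnie): min(50, 47, 24) = 24
Root (Maxine): max(9, 26.67, 24) = 26.67

26.67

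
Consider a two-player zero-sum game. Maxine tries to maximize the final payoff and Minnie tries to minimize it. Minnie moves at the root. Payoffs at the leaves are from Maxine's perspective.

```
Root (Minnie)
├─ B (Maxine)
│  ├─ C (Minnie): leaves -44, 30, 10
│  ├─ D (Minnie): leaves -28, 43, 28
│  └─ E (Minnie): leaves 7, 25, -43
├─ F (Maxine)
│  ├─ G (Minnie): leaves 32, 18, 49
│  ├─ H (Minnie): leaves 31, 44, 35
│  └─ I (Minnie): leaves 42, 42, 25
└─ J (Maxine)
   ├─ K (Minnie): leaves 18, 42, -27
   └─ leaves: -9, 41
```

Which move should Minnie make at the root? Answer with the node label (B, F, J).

C (Minnie): min(-44, 30, 10) = -44
D (Minnie): min(-28, 43, 28) = -28
E (Minnie): min(7, 25, -43) = -43
B (Maxine): max(-44, -28, -43) = -28
G (Minnie): min(32, 18, 49) = 18
H (Minnie): min(31, 44, 35) = 31
I (Minnie): min(42, 42, 25) = 25
F (Maxine): max(18, 31, 25) = 31
K (Minnie): min(18, 42, -27) = -27
J (Maxine): max(-27, -9, 41) = 41
Root (Minnie): min(-28, 31, 41) = -28
Minnie picks the child with the lowest value: B (value -28).

B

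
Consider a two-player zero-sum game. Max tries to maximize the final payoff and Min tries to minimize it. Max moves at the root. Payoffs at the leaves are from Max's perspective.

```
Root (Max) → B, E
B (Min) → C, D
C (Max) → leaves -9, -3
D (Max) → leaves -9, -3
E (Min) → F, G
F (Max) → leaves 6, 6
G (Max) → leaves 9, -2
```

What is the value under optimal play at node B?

C: max(-9, -3) = -3
D: max(-9, -3) = -3
B: min(-3, -3) = -3

-3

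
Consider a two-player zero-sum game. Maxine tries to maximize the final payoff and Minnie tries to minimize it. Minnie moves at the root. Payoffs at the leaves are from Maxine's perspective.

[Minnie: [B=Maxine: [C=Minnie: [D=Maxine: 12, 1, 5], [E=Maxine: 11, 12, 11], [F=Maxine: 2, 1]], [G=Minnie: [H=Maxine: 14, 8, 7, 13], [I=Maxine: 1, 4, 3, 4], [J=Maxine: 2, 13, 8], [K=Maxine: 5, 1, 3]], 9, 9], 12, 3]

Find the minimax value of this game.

D (Maxine): max(12, 1, 5) = 12
E (Maxine): max(11, 12, 11) = 12
F (Maxine): max(2, 1) = 2
C (Minnie): min(12, 12, 2) = 2
H (Maxine): max(14, 8, 7, 13) = 14
I (Maxine): max(1, 4, 3, 4) = 4
J (Maxine): max(2, 13, 8) = 13
K (Maxine): max(5, 1, 3) = 5
G (Minnie): min(14, 4, 13, 5) = 4
B (Maxine): max(2, 4, 9, 9) = 9
Root (Minnie): min(9, 12, 3) = 3

3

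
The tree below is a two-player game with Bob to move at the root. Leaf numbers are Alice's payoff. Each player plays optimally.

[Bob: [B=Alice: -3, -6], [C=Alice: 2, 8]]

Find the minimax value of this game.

-3

B (Alice): max(-3, -6) = -3
C (Alice): max(2, 8) = 8
Root (Bob): min(-3, 8) = -3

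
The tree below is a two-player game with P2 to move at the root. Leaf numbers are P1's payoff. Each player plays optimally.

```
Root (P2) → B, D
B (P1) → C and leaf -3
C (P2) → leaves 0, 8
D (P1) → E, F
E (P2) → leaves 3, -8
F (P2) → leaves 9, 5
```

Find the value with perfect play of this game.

C (P2): min(0, 8) = 0
B (P1): max(0, -3) = 0
E (P2): min(3, -8) = -8
F (P2): min(9, 5) = 5
D (P1): max(-8, 5) = 5
Root (P2): min(0, 5) = 0

0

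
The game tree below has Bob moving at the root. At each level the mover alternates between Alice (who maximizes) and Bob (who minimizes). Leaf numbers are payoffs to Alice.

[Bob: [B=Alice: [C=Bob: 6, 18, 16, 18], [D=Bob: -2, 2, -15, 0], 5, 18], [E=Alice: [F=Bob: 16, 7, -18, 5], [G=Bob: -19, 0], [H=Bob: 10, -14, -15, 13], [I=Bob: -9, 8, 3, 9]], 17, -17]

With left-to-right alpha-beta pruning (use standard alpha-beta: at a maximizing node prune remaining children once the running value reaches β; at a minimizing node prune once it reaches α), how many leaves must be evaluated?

22

C [α=-∞,β=+∞]: v=6
D [α=6,β=+∞]: v=-2 after child 1 ≤ α → α-cutoff, skip 3
B [α=-∞,β=+∞]: v=18
F [α=-∞,β=18]: v=-18
G [α=-18,β=18]: v=-19 after child 1 ≤ α → α-cutoff, skip 1
H [α=-18,β=18]: v=-15
I [α=-15,β=18]: v=-9
E [α=-∞,β=18]: v=-9
Root [α=-∞,β=+∞]: v=-17
Leaves evaluated: 22 of 26.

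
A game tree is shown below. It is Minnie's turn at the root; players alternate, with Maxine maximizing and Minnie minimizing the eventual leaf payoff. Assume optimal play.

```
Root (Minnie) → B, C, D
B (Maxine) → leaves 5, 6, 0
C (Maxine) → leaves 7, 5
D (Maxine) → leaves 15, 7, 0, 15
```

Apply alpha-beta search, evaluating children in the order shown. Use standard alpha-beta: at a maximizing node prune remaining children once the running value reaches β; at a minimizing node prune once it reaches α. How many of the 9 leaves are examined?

5

B [α=-∞,β=+∞]: v=6
C [α=-∞,β=6]: v=7 after child 1 ≥ β → β-cutoff, skip 1
D [α=-∞,β=6]: v=15 after child 1 ≥ β → β-cutoff, skip 3
Root [α=-∞,β=+∞]: v=6
Leaves evaluated: 5 of 9.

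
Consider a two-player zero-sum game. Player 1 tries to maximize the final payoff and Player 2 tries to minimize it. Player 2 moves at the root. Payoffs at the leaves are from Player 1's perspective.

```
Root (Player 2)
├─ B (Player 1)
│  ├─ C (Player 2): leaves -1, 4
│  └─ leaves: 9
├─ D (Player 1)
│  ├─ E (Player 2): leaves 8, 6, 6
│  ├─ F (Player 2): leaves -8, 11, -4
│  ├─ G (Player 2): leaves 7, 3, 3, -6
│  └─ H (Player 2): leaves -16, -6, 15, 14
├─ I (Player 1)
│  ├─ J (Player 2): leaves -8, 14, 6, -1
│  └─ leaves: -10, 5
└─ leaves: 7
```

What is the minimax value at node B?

C: min(-1, 4) = -1
B: max(-1, 9) = 9

9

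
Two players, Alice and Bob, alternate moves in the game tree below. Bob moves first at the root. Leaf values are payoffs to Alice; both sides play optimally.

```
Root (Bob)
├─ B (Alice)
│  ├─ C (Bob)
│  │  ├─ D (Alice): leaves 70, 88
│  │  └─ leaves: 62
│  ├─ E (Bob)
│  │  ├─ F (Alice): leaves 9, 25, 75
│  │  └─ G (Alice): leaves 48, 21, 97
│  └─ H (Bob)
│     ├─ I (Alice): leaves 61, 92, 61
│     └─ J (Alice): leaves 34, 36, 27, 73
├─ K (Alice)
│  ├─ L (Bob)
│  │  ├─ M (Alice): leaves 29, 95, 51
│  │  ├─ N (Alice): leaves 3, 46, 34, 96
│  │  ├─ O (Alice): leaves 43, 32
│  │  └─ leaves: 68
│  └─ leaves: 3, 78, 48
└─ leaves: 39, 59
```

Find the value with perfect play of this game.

D (Alice): max(70, 88) = 88
C (Bob): min(88, 62) = 62
F (Alice): max(9, 25, 75) = 75
G (Alice): max(48, 21, 97) = 97
E (Bob): min(75, 97) = 75
I (Alice): max(61, 92, 61) = 92
J (Alice): max(34, 36, 27, 73) = 73
H (Bob): min(92, 73) = 73
B (Alice): max(62, 75, 73) = 75
M (Alice): max(29, 95, 51) = 95
N (Alice): max(3, 46, 34, 96) = 96
O (Alice): max(43, 32) = 43
L (Bob): min(95, 96, 43, 68) = 43
K (Alice): max(43, 3, 78, 48) = 78
Root (Bob): min(75, 78, 39, 59) = 39

39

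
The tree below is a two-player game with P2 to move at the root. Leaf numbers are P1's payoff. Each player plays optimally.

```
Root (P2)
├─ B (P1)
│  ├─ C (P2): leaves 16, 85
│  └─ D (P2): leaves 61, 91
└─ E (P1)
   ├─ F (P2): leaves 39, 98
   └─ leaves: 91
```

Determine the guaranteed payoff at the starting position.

C (P2): min(16, 85) = 16
D (P2): min(61, 91) = 61
B (P1): max(16, 61) = 61
F (P2): min(39, 98) = 39
E (P1): max(39, 91) = 91
Root (P2): min(61, 91) = 61

61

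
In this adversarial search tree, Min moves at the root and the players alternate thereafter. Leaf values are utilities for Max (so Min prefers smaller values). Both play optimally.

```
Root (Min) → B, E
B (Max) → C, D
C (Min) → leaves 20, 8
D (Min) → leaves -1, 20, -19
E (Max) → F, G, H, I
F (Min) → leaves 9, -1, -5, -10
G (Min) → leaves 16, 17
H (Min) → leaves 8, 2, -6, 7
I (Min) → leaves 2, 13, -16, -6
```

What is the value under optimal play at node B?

C: min(20, 8) = 8
D: min(-1, 20, -19) = -19
B: max(8, -19) = 8

8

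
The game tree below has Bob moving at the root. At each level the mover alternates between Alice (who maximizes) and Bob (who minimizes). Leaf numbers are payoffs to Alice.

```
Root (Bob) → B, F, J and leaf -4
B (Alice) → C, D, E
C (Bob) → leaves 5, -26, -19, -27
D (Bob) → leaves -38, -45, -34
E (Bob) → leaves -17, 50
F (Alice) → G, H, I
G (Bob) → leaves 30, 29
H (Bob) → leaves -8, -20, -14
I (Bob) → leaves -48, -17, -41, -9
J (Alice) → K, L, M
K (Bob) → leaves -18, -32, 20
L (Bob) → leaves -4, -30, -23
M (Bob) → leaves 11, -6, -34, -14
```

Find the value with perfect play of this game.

C (Bob): min(5, -26, -19, -27) = -27
D (Bob): min(-38, -45, -34) = -45
E (Bob): min(-17, 50) = -17
B (Alice): max(-27, -45, -17) = -17
G (Bob): min(30, 29) = 29
H (Bob): min(-8, -20, -14) = -20
I (Bob): min(-48, -17, -41, -9) = -48
F (Alice): max(29, -20, -48) = 29
K (Bob): min(-18, -32, 20) = -32
L (Bob): min(-4, -30, -23) = -30
M (Bob): min(11, -6, -34, -14) = -34
J (Alice): max(-32, -30, -34) = -30
Root (Bob): min(-17, 29, -30, -4) = -30

-30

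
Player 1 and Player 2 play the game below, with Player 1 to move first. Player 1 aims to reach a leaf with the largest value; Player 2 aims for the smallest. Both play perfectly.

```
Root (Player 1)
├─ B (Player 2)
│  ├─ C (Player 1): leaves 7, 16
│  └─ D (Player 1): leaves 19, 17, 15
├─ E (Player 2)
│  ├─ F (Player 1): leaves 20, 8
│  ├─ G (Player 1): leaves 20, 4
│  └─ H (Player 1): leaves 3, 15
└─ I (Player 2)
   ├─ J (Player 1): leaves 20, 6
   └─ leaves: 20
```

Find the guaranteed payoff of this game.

C (Player 1): max(7, 16) = 16
D (Player 1): max(19, 17, 15) = 19
B (Player 2): min(16, 19) = 16
F (Player 1): max(20, 8) = 20
G (Player 1): max(20, 4) = 20
H (Player 1): max(3, 15) = 15
E (Player 2): min(20, 20, 15) = 15
J (Player 1): max(20, 6) = 20
I (Player 2): min(20, 20) = 20
Root (Player 1): max(16, 15, 20) = 20

20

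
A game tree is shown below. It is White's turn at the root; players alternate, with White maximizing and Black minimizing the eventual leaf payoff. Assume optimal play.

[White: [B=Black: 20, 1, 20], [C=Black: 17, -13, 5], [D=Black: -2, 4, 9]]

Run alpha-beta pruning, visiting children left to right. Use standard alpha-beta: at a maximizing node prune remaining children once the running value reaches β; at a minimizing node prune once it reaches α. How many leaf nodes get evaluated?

B [α=-∞,β=+∞]: v=1
C [α=1,β=+∞]: v=-13 after child 2 ≤ α → α-cutoff, skip 1
D [α=1,β=+∞]: v=-2 after child 1 ≤ α → α-cutoff, skip 2
Root [α=-∞,β=+∞]: v=1
Leaves evaluated: 6 of 9.

6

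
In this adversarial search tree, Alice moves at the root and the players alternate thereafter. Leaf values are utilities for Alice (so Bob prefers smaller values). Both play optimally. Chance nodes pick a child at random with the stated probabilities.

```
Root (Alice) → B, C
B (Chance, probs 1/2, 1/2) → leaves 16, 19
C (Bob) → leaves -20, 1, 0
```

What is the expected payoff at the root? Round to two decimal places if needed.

17.5

B (Chance): 1/2·16 + 1/2·19 = 17.5
C (Bob): min(-20, 1, 0) = -20
Root (Alice): max(17.5, -20) = 17.5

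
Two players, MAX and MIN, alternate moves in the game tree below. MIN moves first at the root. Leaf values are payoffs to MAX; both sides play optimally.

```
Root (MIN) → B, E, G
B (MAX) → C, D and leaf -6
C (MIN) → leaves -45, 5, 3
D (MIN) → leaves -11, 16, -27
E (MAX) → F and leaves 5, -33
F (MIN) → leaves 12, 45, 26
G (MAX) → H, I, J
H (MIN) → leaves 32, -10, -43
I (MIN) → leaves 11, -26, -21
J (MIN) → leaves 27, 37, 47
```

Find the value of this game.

C (MIN): min(-45, 5, 3) = -45
D (MIN): min(-11, 16, -27) = -27
B (MAX): max(-45, -27, -6) = -6
F (MIN): min(12, 45, 26) = 12
E (MAX): max(12, 5, -33) = 12
H (MIN): min(32, -10, -43) = -43
I (MIN): min(11, -26, -21) = -26
J (MIN): min(27, 37, 47) = 27
G (MAX): max(-43, -26, 27) = 27
Root (MIN): min(-6, 12, 27) = -6

-6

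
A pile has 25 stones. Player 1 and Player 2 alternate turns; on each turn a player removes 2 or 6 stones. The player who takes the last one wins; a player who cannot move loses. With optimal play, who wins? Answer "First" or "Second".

Second

i:   0  1  2  3  4  5  6  7  8  9 10 11 12 13 14 15 16 17 18 19 20 21 22 23 24 25
     L  L  W  W  L  L  W  W  L  L  W  W  L  L  W  W  L  L  W  W  L  L  W  W  L  L
Position 25 is L, so the second player wins.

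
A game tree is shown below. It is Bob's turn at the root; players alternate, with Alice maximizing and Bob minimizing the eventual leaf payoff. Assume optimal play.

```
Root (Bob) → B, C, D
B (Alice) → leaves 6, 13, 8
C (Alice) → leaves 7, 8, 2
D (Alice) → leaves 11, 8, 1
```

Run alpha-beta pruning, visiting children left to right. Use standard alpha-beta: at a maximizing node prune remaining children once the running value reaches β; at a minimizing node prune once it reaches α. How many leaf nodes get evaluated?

B [α=-∞,β=+∞]: v=13
C [α=-∞,β=13]: v=8
D [α=-∞,β=8]: v=11 after child 1 ≥ β → β-cutoff, skip 2
Root [α=-∞,β=+∞]: v=8
Leaves evaluated: 7 of 9.

7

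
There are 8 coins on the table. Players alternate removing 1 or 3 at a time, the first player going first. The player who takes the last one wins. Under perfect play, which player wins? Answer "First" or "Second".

Positions where the player to move wins (W) vs loses (L):
i:   0  1  2  3  4  5  6  7  8
     L  W  L  W  L  W  L  W  L
Position 8 is L, so the second player wins.

Second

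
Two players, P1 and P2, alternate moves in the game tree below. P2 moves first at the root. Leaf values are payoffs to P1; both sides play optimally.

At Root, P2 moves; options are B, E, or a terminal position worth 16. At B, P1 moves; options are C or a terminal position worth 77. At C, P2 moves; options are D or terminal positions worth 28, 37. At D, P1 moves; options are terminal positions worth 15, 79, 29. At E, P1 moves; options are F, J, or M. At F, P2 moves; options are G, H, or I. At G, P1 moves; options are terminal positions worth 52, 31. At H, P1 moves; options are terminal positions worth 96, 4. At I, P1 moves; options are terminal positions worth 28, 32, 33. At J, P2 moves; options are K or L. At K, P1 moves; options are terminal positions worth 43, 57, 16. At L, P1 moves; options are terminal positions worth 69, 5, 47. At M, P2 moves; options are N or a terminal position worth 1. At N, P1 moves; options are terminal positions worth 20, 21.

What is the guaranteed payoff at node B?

77

D: max(15, 79, 29) = 79
C: min(79, 28, 37) = 28
B: max(28, 77) = 77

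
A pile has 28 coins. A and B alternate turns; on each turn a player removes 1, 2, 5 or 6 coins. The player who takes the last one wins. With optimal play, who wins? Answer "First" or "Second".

Second

Positions where the player to move wins (W) vs loses (L):
i:   0  1  2  3  4  5  6  7  8  9 10 11 12 13 14 15 16 17 18 19 20 21 22 23 24 25 26 27 28
     L  W  W  L  W  W  W  L  W  W  L  W  W  W  L  W  W  L  W  W  W  L  W  W  L  W  W  W  L
Position 28 is L, so the second player wins.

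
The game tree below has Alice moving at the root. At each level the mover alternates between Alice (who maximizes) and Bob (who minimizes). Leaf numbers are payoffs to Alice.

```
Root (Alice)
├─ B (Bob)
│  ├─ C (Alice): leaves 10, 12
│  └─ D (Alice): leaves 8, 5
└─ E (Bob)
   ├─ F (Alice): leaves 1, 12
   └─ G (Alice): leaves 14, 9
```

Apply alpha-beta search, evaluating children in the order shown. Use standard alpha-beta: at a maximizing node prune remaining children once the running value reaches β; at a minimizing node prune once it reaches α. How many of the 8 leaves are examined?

7

C [α=-∞,β=+∞]: v=12
D [α=-∞,β=12]: v=8
B [α=-∞,β=+∞]: v=8
F [α=8,β=+∞]: v=12
G [α=8,β=12]: v=14 after child 1 ≥ β → β-cutoff, skip 1
E [α=8,β=+∞]: v=12
Root [α=-∞,β=+∞]: v=12
Leaves evaluated: 7 of 8.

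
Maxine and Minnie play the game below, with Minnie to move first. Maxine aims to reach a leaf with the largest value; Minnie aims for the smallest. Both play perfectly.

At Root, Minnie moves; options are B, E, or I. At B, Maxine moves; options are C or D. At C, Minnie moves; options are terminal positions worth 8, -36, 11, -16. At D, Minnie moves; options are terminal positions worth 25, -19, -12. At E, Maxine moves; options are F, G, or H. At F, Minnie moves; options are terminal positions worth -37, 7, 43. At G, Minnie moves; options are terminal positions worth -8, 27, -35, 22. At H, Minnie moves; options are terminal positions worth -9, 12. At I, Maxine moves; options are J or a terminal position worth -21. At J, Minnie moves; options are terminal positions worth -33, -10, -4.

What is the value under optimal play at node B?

C: min(8, -36, 11, -16) = -36
D: min(25, -19, -12) = -19
B: max(-36, -19) = -19

-19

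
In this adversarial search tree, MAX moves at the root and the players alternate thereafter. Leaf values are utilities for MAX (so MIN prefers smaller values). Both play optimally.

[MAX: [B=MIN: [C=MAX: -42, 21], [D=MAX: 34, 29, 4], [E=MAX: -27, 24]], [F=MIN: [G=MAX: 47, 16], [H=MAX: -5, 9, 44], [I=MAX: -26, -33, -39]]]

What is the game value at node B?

21

C: max(-42, 21) = 21
D: max(34, 29, 4) = 34
E: max(-27, 24) = 24
B: min(21, 34, 24) = 21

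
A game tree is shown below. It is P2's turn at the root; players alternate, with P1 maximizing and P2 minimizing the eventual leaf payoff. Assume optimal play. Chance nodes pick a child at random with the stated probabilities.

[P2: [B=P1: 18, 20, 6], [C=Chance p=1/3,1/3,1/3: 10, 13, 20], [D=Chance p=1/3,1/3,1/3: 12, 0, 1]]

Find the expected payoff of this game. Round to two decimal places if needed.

4.33

B (P1): max(18, 20, 6) = 20
C (Chance): 1/3·10 + 1/3·13 + 1/3·20 = 14.33
D (Chance): 1/3·12 + 1/3·0 + 1/3·1 = 4.33
Root (P2): min(20, 14.33, 4.33) = 4.33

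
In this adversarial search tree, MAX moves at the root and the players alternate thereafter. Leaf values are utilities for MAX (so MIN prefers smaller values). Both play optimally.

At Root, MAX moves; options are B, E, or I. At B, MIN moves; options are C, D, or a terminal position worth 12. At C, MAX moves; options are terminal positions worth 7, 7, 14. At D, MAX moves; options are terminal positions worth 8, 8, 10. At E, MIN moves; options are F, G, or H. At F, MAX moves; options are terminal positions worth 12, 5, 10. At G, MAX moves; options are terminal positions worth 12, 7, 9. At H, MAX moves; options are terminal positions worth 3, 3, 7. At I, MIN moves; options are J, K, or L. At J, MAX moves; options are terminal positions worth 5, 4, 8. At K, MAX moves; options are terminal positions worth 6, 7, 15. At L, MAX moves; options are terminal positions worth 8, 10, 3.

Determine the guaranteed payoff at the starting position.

10

C (MAX): max(7, 7, 14) = 14
D (MAX): max(8, 8, 10) = 10
B (MIN): min(14, 10, 12) = 10
F (MAX): max(12, 5, 10) = 12
G (MAX): max(12, 7, 9) = 12
H (MAX): max(3, 3, 7) = 7
E (MIN): min(12, 12, 7) = 7
J (MAX): max(5, 4, 8) = 8
K (MAX): max(6, 7, 15) = 15
L (MAX): max(8, 10, 3) = 10
I (MIN): min(8, 15, 10) = 8
Root (MAX): max(10, 7, 8) = 10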